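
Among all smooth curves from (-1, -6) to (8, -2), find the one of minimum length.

Arc-length functional: J[y] = ∫ sqrt(1 + (y')^2) dx.
Lagrangian L = sqrt(1 + (y')^2) has no explicit y dependence, so ∂L/∂y = 0 and the Euler-Lagrange equation gives
    d/dx( y' / sqrt(1 + (y')^2) ) = 0  ⇒  y' / sqrt(1 + (y')^2) = const.
Hence y' is constant, so y(x) is affine.
Fitting the endpoints (-1, -6) and (8, -2):
    slope m = ((-2) − (-6)) / (8 − (-1)) = 4/9,
    intercept c = (-6) − m·(-1) = -50/9.
Extremal: y(x) = (4/9) x - 50/9.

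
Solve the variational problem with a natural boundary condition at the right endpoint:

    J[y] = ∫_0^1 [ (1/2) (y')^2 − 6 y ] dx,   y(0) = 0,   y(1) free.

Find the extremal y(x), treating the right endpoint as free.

The Lagrangian L = (1/2) (y')^2 − 6 y gives
    ∂L/∂y = −6,   ∂L/∂y' = y'.
Euler-Lagrange: d/dx(y') − (−6) = 0, i.e. y'' + 6 = 0, so
    y(x) = −(6/2) x^2 + C1 x + C2.
Fixed left endpoint y(0) = 0 ⇒ C2 = 0.
The right endpoint x = 1 is free, so the natural (transversality) condition is ∂L/∂y' |_{x=1} = 0, i.e. y'(1) = 0.
Compute y'(x) = −6 x + C1, so y'(1) = −6 + C1 = 0 ⇒ C1 = 6.
Therefore the extremal is
    y(x) = −3 x^2 + 6 x.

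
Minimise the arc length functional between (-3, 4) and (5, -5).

Arc-length functional: J[y] = ∫ sqrt(1 + (y')^2) dx.
Lagrangian L = sqrt(1 + (y')^2) has no explicit y dependence, so ∂L/∂y = 0 and the Euler-Lagrange equation gives
    d/dx( y' / sqrt(1 + (y')^2) ) = 0  ⇒  y' / sqrt(1 + (y')^2) = const.
Hence y' is constant, so y(x) is affine.
Fitting the endpoints (-3, 4) and (5, -5):
    slope m = ((-5) − 4) / (5 − (-3)) = -9/8,
    intercept c = 4 − m·(-3) = 5/8.
Extremal: y(x) = (-9/8) x + 5/8.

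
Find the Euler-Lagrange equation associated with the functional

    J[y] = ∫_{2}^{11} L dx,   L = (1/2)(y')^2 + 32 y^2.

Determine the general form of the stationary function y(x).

The Lagrangian is L = (1/2)(y')^2 + 32 y^2.
∂L/∂y = 64y.
∂L/∂y' = y'.
The Euler-Lagrange equation d/dx(∂L/∂y') − ∂L/∂y = 0 becomes:
    y'' - 64 y = 0
General solution: y(x) = A e^(8x) + B e^(-8x), where A and B are arbitrary constants fixed by the endpoint conditions.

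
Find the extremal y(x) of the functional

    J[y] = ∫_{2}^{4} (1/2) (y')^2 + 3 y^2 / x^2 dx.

The Lagrangian is L = (1/2) (y')^2 + 3 y^2 / x^2.
Compute ∂L/∂y = 6y/x^2, ∂L/∂y' = y'.
The Euler-Lagrange equation d/dx(∂L/∂y') − ∂L/∂y = 0 reduces to
    y'' − 6/x^2 · y = 0  (x > 0).
Its general solution is
    y(x) = A x^3 + B x^(-2),
with A, B fixed by the endpoint conditions.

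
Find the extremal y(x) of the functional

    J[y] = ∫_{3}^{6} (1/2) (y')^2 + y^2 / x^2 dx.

The Lagrangian is L = (1/2) (y')^2 + y^2 / x^2.
Compute ∂L/∂y = 2y/x^2, ∂L/∂y' = y'.
The Euler-Lagrange equation d/dx(∂L/∂y') − ∂L/∂y = 0 reduces to
    y'' − 2/x^2 · y = 0  (x > 0).
Its general solution is
    y(x) = A x^2 + B / x,
with A, B fixed by the endpoint conditions.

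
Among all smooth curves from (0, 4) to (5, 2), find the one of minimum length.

Arc-length functional: J[y] = ∫ sqrt(1 + (y')^2) dx.
Lagrangian L = sqrt(1 + (y')^2) has no explicit y dependence, so ∂L/∂y = 0 and the Euler-Lagrange equation gives
    d/dx( y' / sqrt(1 + (y')^2) ) = 0  ⇒  y' / sqrt(1 + (y')^2) = const.
Hence y' is constant, so y(x) is affine.
Fitting the endpoints (0, 4) and (5, 2):
    slope m = (2 − 4) / (5 − 0) = -2/5,
    intercept c = 4 − m·0 = 4.
Extremal: y(x) = (-2/5) x + 4.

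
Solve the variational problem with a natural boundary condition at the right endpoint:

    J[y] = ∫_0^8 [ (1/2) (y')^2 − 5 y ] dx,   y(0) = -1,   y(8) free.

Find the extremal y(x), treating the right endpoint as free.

The Lagrangian L = (1/2) (y')^2 − 5 y gives
    ∂L/∂y = −5,   ∂L/∂y' = y'.
Euler-Lagrange: d/dx(y') − (−5) = 0, i.e. y'' + 5 = 0, so
    y(x) = −(5/2) x^2 + C1 x + C2.
Fixed left endpoint y(0) = -1 ⇒ C2 = -1.
The right endpoint x = 8 is free, so the natural (transversality) condition is ∂L/∂y' |_{x=8} = 0, i.e. y'(8) = 0.
Compute y'(x) = −5 x + C1, so y'(8) = −40 + C1 = 0 ⇒ C1 = 40.
Therefore the extremal is
    y(x) = −(5/2) x^2 + 40 x − 1.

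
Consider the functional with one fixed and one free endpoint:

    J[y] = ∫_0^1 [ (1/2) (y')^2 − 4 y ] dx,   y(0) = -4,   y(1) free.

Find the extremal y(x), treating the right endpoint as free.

The Lagrangian L = (1/2) (y')^2 − 4 y gives
    ∂L/∂y = −4,   ∂L/∂y' = y'.
Euler-Lagrange: d/dx(y') − (−4) = 0, i.e. y'' + 4 = 0, so
    y(x) = −(4/2) x^2 + C1 x + C2.
Fixed left endpoint y(0) = -4 ⇒ C2 = -4.
The right endpoint x = 1 is free, so the natural (transversality) condition is ∂L/∂y' |_{x=1} = 0, i.e. y'(1) = 0.
Compute y'(x) = −4 x + C1, so y'(1) = −4 + C1 = 0 ⇒ C1 = 4.
Therefore the extremal is
    y(x) = −2 x^2 + 4 x − 4.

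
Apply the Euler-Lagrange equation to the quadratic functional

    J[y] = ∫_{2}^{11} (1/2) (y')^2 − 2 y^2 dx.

The Lagrangian is L = (1/2) (y')^2 − 2 y^2.
Compute ∂L/∂y = -4y, ∂L/∂y' = y'.
The Euler-Lagrange equation d/dx(∂L/∂y') − ∂L/∂y = 0 reduces to
    y'' + 4 y = 0.
Its general solution is
    y(x) = A sin(2x) + B cos(2x),
with A, B fixed by the endpoint conditions.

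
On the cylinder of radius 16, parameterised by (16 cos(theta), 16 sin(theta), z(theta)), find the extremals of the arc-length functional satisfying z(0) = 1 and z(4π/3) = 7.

Parameterise the cylinder of radius R = 16 as
    r(θ) = (16 cos θ, 16 sin θ, z(θ)).
The arc-length element is
    ds = sqrt(256 + (dz/dθ)^2) dθ,
so the Lagrangian is L = sqrt(256 + z'^2).
L depends on z' only, not on z or θ, so ∂L/∂z = 0 and
    ∂L/∂z' = z' / sqrt(256 + z'^2).
The Euler-Lagrange equation gives
    d/dθ( z' / sqrt(256 + z'^2) ) = 0,
so z' is constant. Integrating once:
    z(θ) = a θ + b,
a helix on the cylinder (a straight line when the cylinder is unrolled). The constants a, b are determined by the endpoint conditions.
With endpoint conditions z(0) = 1 and z(4π/3) = 7: from z(0) = b we get b = 1, and a·4π/3 + 1 = 7 gives a = 9/(2π), so
    z(θ) = (9/(2π)) θ + 1.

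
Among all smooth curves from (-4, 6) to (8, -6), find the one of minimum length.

Arc-length functional: J[y] = ∫ sqrt(1 + (y')^2) dx.
Lagrangian L = sqrt(1 + (y')^2) has no explicit y dependence, so ∂L/∂y = 0 and the Euler-Lagrange equation gives
    d/dx( y' / sqrt(1 + (y')^2) ) = 0  ⇒  y' / sqrt(1 + (y')^2) = const.
Hence y' is constant, so y(x) is affine.
Fitting the endpoints (-4, 6) and (8, -6):
    slope m = ((-6) − 6) / (8 − (-4)) = -1,
    intercept c = 6 − m·(-4) = 2.
Extremal: y(x) = -x + 2.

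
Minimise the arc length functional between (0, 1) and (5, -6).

Arc-length functional: J[y] = ∫ sqrt(1 + (y')^2) dx.
Lagrangian L = sqrt(1 + (y')^2) has no explicit y dependence, so ∂L/∂y = 0 and the Euler-Lagrange equation gives
    d/dx( y' / sqrt(1 + (y')^2) ) = 0  ⇒  y' / sqrt(1 + (y')^2) = const.
Hence y' is constant, so y(x) is affine.
Fitting the endpoints (0, 1) and (5, -6):
    slope m = ((-6) − 1) / (5 − 0) = -7/5,
    intercept c = 1 − m·0 = 1.
Extremal: y(x) = (-7/5) x + 1.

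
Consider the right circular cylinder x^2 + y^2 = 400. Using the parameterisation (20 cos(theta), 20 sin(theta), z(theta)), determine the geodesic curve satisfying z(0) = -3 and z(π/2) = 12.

Parameterise the cylinder of radius R = 20 as
    r(θ) = (20 cos θ, 20 sin θ, z(θ)).
The arc-length element is
    ds = sqrt(400 + (dz/dθ)^2) dθ,
so the Lagrangian is L = sqrt(400 + z'^2).
L depends on z' only, not on z or θ, so ∂L/∂z = 0 and
    ∂L/∂z' = z' / sqrt(400 + z'^2).
The Euler-Lagrange equation gives
    d/dθ( z' / sqrt(400 + z'^2) ) = 0,
so z' is constant. Integrating once:
    z(θ) = a θ + b,
a helix on the cylinder (a straight line when the cylinder is unrolled). The constants a, b are determined by the endpoint conditions.
With endpoint conditions z(0) = -3 and z(π/2) = 12: from z(0) = b we get b = -3, and a·π/2 + -3 = 12 gives a = 30/π, so
    z(θ) = (30/π) θ − 3.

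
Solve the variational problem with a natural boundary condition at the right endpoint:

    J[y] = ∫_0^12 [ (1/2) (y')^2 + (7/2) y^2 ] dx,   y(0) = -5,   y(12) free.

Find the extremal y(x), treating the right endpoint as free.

The Lagrangian L = (1/2) (y')^2 + (7/2) y^2 gives
    ∂L/∂y = 7 y,   ∂L/∂y' = y'.
Euler-Lagrange: y'' − 7 y = 0.
With k = sqrt(7), the general solution is
    y(x) = A cosh(sqrt(7) x) + B sinh(sqrt(7) x).
Fixed left endpoint y(0) = -5 ⇒ A = -5.
The right endpoint x = 12 is free, so the natural (transversality) condition is ∂L/∂y' |_{x=12} = 0, i.e. y'(12) = 0.
Compute y'(x) = A k sinh(k x) + B k cosh(k x), so
    y'(12) = A k sinh(k·12) + B k cosh(k·12) = 0
    ⇒ B = −A tanh(k·12) = 5 tanh(sqrt(7)·12).
Therefore the extremal is
    y(x) = −5 cosh(sqrt(7) x) + 5 tanh(sqrt(7)·12) sinh(sqrt(7) x).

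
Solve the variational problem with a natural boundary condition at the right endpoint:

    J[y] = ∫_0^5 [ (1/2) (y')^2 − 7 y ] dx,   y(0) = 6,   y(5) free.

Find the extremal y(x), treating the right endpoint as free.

The Lagrangian L = (1/2) (y')^2 − 7 y gives
    ∂L/∂y = −7,   ∂L/∂y' = y'.
Euler-Lagrange: d/dx(y') − (−7) = 0, i.e. y'' + 7 = 0, so
    y(x) = −(7/2) x^2 + C1 x + C2.
Fixed left endpoint y(0) = 6 ⇒ C2 = 6.
The right endpoint x = 5 is free, so the natural (transversality) condition is ∂L/∂y' |_{x=5} = 0, i.e. y'(5) = 0.
Compute y'(x) = −7 x + C1, so y'(5) = −35 + C1 = 0 ⇒ C1 = 35.
Therefore the extremal is
    y(x) = −(7/2) x^2 + 35 x + 6.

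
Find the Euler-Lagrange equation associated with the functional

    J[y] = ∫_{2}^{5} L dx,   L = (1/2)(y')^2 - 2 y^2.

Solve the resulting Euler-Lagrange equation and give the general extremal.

The Lagrangian is L = (1/2)(y')^2 - 2 y^2.
∂L/∂y = -4y.
∂L/∂y' = y'.
The Euler-Lagrange equation d/dx(∂L/∂y') − ∂L/∂y = 0 becomes:
    y'' + 4 y = 0
General solution: y(x) = A sin(2x) + B cos(2x), where A and B are arbitrary constants fixed by the endpoint conditions.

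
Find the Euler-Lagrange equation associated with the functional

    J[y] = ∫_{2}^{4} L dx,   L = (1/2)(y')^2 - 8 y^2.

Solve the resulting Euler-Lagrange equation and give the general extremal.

The Lagrangian is L = (1/2)(y')^2 - 8 y^2.
∂L/∂y = -16y.
∂L/∂y' = y'.
The Euler-Lagrange equation d/dx(∂L/∂y') − ∂L/∂y = 0 becomes:
    y'' + 16 y = 0
General solution: y(x) = A sin(4x) + B cos(4x), where A and B are arbitrary constants fixed by the endpoint conditions.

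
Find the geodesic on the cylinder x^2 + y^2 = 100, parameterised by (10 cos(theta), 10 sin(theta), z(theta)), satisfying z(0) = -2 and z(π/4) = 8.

Parameterise the cylinder of radius R = 10 as
    r(θ) = (10 cos θ, 10 sin θ, z(θ)).
The arc-length element is
    ds = sqrt(100 + (dz/dθ)^2) dθ,
so the Lagrangian is L = sqrt(100 + z'^2).
L depends on z' only, not on z or θ, so ∂L/∂z = 0 and
    ∂L/∂z' = z' / sqrt(100 + z'^2).
The Euler-Lagrange equation gives
    d/dθ( z' / sqrt(100 + z'^2) ) = 0,
so z' is constant. Integrating once:
    z(θ) = a θ + b,
a helix on the cylinder (a straight line when the cylinder is unrolled). The constants a, b are determined by the endpoint conditions.
With endpoint conditions z(0) = -2 and z(π/4) = 8: from z(0) = b we get b = -2, and a·π/4 + -2 = 8 gives a = 40/π, so
    z(θ) = (40/π) θ − 2.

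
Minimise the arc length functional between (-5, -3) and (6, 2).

Arc-length functional: J[y] = ∫ sqrt(1 + (y')^2) dx.
Lagrangian L = sqrt(1 + (y')^2) has no explicit y dependence, so ∂L/∂y = 0 and the Euler-Lagrange equation gives
    d/dx( y' / sqrt(1 + (y')^2) ) = 0  ⇒  y' / sqrt(1 + (y')^2) = const.
Hence y' is constant, so y(x) is affine.
Fitting the endpoints (-5, -3) and (6, 2):
    slope m = (2 − (-3)) / (6 − (-5)) = 5/11,
    intercept c = (-3) − m·(-5) = -8/11.
Extremal: y(x) = (5/11) x - 8/11.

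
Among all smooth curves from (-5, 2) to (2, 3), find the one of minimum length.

Arc-length functional: J[y] = ∫ sqrt(1 + (y')^2) dx.
Lagrangian L = sqrt(1 + (y')^2) has no explicit y dependence, so ∂L/∂y = 0 and the Euler-Lagrange equation gives
    d/dx( y' / sqrt(1 + (y')^2) ) = 0  ⇒  y' / sqrt(1 + (y')^2) = const.
Hence y' is constant, so y(x) is affine.
Fitting the endpoints (-5, 2) and (2, 3):
    slope m = (3 − 2) / (2 − (-5)) = 1/7,
    intercept c = 2 − m·(-5) = 19/7.
Extremal: y(x) = (1/7) x + 19/7.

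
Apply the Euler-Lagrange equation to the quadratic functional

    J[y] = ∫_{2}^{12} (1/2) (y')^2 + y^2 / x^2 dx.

The Lagrangian is L = (1/2) (y')^2 + y^2 / x^2.
Compute ∂L/∂y = 2y/x^2, ∂L/∂y' = y'.
The Euler-Lagrange equation d/dx(∂L/∂y') − ∂L/∂y = 0 reduces to
    y'' − 2/x^2 · y = 0  (x > 0).
Its general solution is
    y(x) = A x^2 + B / x,
with A, B fixed by the endpoint conditions.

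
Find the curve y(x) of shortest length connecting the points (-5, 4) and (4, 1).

Arc-length functional: J[y] = ∫ sqrt(1 + (y')^2) dx.
Lagrangian L = sqrt(1 + (y')^2) has no explicit y dependence, so ∂L/∂y = 0 and the Euler-Lagrange equation gives
    d/dx( y' / sqrt(1 + (y')^2) ) = 0  ⇒  y' / sqrt(1 + (y')^2) = const.
Hence y' is constant, so y(x) is affine.
Fitting the endpoints (-5, 4) and (4, 1):
    slope m = (1 − 4) / (4 − (-5)) = -1/3,
    intercept c = 4 − m·(-5) = 7/3.
Extremal: y(x) = (-1/3) x + 7/3.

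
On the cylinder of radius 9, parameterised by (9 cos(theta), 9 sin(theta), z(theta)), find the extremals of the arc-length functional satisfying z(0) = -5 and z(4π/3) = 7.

Parameterise the cylinder of radius R = 9 as
    r(θ) = (9 cos θ, 9 sin θ, z(θ)).
The arc-length element is
    ds = sqrt(81 + (dz/dθ)^2) dθ,
so the Lagrangian is L = sqrt(81 + z'^2).
L depends on z' only, not on z or θ, so ∂L/∂z = 0 and
    ∂L/∂z' = z' / sqrt(81 + z'^2).
The Euler-Lagrange equation gives
    d/dθ( z' / sqrt(81 + z'^2) ) = 0,
so z' is constant. Integrating once:
    z(θ) = a θ + b,
a helix on the cylinder (a straight line when the cylinder is unrolled). The constants a, b are determined by the endpoint conditions.
With endpoint conditions z(0) = -5 and z(4π/3) = 7: from z(0) = b we get b = -5, and a·4π/3 + -5 = 7 gives a = 9/π, so
    z(θ) = (9/π) θ − 5.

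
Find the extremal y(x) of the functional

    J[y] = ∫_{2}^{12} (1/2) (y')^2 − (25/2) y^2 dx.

The Lagrangian is L = (1/2) (y')^2 − (25/2) y^2.
Compute ∂L/∂y = -25y, ∂L/∂y' = y'.
The Euler-Lagrange equation d/dx(∂L/∂y') − ∂L/∂y = 0 reduces to
    y'' + 25 y = 0.
Its general solution is
    y(x) = A sin(5x) + B cos(5x),
with A, B fixed by the endpoint conditions.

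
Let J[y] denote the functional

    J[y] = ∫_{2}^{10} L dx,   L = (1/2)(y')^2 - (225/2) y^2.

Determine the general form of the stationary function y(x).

The Lagrangian is L = (1/2)(y')^2 - (225/2) y^2.
∂L/∂y = -225y.
∂L/∂y' = y'.
The Euler-Lagrange equation d/dx(∂L/∂y') − ∂L/∂y = 0 becomes:
    y'' + 225 y = 0
General solution: y(x) = A sin(15x) + B cos(15x), where A and B are arbitrary constants fixed by the endpoint conditions.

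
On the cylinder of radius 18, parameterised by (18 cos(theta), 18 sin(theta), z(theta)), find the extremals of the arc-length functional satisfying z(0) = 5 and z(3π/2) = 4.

Parameterise the cylinder of radius R = 18 as
    r(θ) = (18 cos θ, 18 sin θ, z(θ)).
The arc-length element is
    ds = sqrt(324 + (dz/dθ)^2) dθ,
so the Lagrangian is L = sqrt(324 + z'^2).
L depends on z' only, not on z or θ, so ∂L/∂z = 0 and
    ∂L/∂z' = z' / sqrt(324 + z'^2).
The Euler-Lagrange equation gives
    d/dθ( z' / sqrt(324 + z'^2) ) = 0,
so z' is constant. Integrating once:
    z(θ) = a θ + b,
a helix on the cylinder (a straight line when the cylinder is unrolled). The constants a, b are determined by the endpoint conditions.
With endpoint conditions z(0) = 5 and z(3π/2) = 4: from z(0) = b we get b = 5, and a·3π/2 + 5 = 4 gives a = -2/(3π), so
    z(θ) = (-2/(3π)) θ + 5.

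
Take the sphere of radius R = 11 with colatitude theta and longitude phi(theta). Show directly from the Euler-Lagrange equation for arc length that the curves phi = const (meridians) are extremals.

On the sphere of radius R = 11 with spherical coordinates (θ, φ), the induced metric is
    ds^2 = 121(dθ^2 + sin^2(θ) dφ^2).
Using θ as the parameter, the arc-length functional becomes
    J[φ] = ∫ 11 sqrt(1 + sin^2(θ) (dφ/dθ)^2) dθ.
So L = 11 sqrt(1 + sin^2(θ) φ'^2). Compute
    ∂L/∂φ = 0  (L has no explicit φ dependence),
    ∂L/∂φ' = 11 sin^2(θ) φ' / sqrt(1 + sin^2(θ) φ'^2).
For the candidate φ(θ) = c (constant), φ' = 0, so ∂L/∂φ' evaluated along the candidate vanishes, and ∂L/∂φ is identically zero. Hence
    d/dθ(∂L/∂φ') − ∂L/∂φ = 0
is satisfied. Therefore meridians φ = const are extremals of arc length — they are geodesics on the sphere.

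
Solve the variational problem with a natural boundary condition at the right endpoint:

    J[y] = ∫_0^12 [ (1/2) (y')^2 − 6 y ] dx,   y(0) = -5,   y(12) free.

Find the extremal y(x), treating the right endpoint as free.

The Lagrangian L = (1/2) (y')^2 − 6 y gives
    ∂L/∂y = −6,   ∂L/∂y' = y'.
Euler-Lagrange: d/dx(y') − (−6) = 0, i.e. y'' + 6 = 0, so
    y(x) = −(6/2) x^2 + C1 x + C2.
Fixed left endpoint y(0) = -5 ⇒ C2 = -5.
The right endpoint x = 12 is free, so the natural (transversality) condition is ∂L/∂y' |_{x=12} = 0, i.e. y'(12) = 0.
Compute y'(x) = −6 x + C1, so y'(12) = −72 + C1 = 0 ⇒ C1 = 72.
Therefore the extremal is
    y(x) = −3 x^2 + 72 x − 5.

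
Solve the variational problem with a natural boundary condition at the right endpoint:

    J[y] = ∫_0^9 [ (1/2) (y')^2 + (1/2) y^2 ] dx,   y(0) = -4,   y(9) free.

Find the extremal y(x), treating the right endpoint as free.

The Lagrangian L = (1/2) (y')^2 + (1/2) y^2 gives
    ∂L/∂y = 1 y,   ∂L/∂y' = y'.
Euler-Lagrange: y'' − y = 0.
With k = 1, the general solution is
    y(x) = A cosh(x) + B sinh(x).
Fixed left endpoint y(0) = -4 ⇒ A = -4.
The right endpoint x = 9 is free, so the natural (transversality) condition is ∂L/∂y' |_{x=9} = 0, i.e. y'(9) = 0.
Compute y'(x) = A k sinh(k x) + B k cosh(k x), so
    y'(9) = A k sinh(k·9) + B k cosh(k·9) = 0
    ⇒ B = −A tanh(k·9) = 4 tanh(1·9).
Therefore the extremal is
    y(x) = −4 cosh(1 x) + 4 tanh(1·9) sinh(1 x).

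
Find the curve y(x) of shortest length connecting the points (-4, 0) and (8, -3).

Arc-length functional: J[y] = ∫ sqrt(1 + (y')^2) dx.
Lagrangian L = sqrt(1 + (y')^2) has no explicit y dependence, so ∂L/∂y = 0 and the Euler-Lagrange equation gives
    d/dx( y' / sqrt(1 + (y')^2) ) = 0  ⇒  y' / sqrt(1 + (y')^2) = const.
Hence y' is constant, so y(x) is affine.
Fitting the endpoints (-4, 0) and (8, -3):
    slope m = ((-3) − 0) / (8 − (-4)) = -1/4,
    intercept c = 0 − m·(-4) = -1.
Extremal: y(x) = (-1/4) x - 1.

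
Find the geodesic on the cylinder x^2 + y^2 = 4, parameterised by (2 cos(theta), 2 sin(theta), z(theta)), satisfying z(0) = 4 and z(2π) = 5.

Parameterise the cylinder of radius R = 2 as
    r(θ) = (2 cos θ, 2 sin θ, z(θ)).
The arc-length element is
    ds = sqrt(4 + (dz/dθ)^2) dθ,
so the Lagrangian is L = sqrt(4 + z'^2).
L depends on z' only, not on z or θ, so ∂L/∂z = 0 and
    ∂L/∂z' = z' / sqrt(4 + z'^2).
The Euler-Lagrange equation gives
    d/dθ( z' / sqrt(4 + z'^2) ) = 0,
so z' is constant. Integrating once:
    z(θ) = a θ + b,
a helix on the cylinder (a straight line when the cylinder is unrolled). The constants a, b are determined by the endpoint conditions.
With endpoint conditions z(0) = 4 and z(2π) = 5: from z(0) = b we get b = 4, and a·2π + 4 = 5 gives a = 1/(2π), so
    z(θ) = (1/(2π)) θ + 4.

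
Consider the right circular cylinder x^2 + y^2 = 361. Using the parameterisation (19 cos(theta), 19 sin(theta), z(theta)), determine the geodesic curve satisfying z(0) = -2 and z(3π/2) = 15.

Parameterise the cylinder of radius R = 19 as
    r(θ) = (19 cos θ, 19 sin θ, z(θ)).
The arc-length element is
    ds = sqrt(361 + (dz/dθ)^2) dθ,
so the Lagrangian is L = sqrt(361 + z'^2).
L depends on z' only, not on z or θ, so ∂L/∂z = 0 and
    ∂L/∂z' = z' / sqrt(361 + z'^2).
The Euler-Lagrange equation gives
    d/dθ( z' / sqrt(361 + z'^2) ) = 0,
so z' is constant. Integrating once:
    z(θ) = a θ + b,
a helix on the cylinder (a straight line when the cylinder is unrolled). The constants a, b are determined by the endpoint conditions.
With endpoint conditions z(0) = -2 and z(3π/2) = 15: from z(0) = b we get b = -2, and a·3π/2 + -2 = 15 gives a = 34/(3π), so
    z(θ) = (34/(3π)) θ − 2.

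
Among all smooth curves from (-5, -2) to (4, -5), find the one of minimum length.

Arc-length functional: J[y] = ∫ sqrt(1 + (y')^2) dx.
Lagrangian L = sqrt(1 + (y')^2) has no explicit y dependence, so ∂L/∂y = 0 and the Euler-Lagrange equation gives
    d/dx( y' / sqrt(1 + (y')^2) ) = 0  ⇒  y' / sqrt(1 + (y')^2) = const.
Hence y' is constant, so y(x) is affine.
Fitting the endpoints (-5, -2) and (4, -5):
    slope m = ((-5) − (-2)) / (4 − (-5)) = -1/3,
    intercept c = (-2) − m·(-5) = -11/3.
Extremal: y(x) = (-1/3) x - 11/3.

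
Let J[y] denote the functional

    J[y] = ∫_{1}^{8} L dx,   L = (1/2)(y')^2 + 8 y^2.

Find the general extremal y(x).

The Lagrangian is L = (1/2)(y')^2 + 8 y^2.
∂L/∂y = 16y.
∂L/∂y' = y'.
The Euler-Lagrange equation d/dx(∂L/∂y') − ∂L/∂y = 0 becomes:
    y'' - 16 y = 0
General solution: y(x) = A e^(4x) + B e^(-4x), where A and B are arbitrary constants fixed by the endpoint conditions.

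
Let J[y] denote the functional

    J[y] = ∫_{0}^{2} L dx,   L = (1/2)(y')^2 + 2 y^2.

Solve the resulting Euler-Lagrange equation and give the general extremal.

The Lagrangian is L = (1/2)(y')^2 + 2 y^2.
∂L/∂y = 4y.
∂L/∂y' = y'.
The Euler-Lagrange equation d/dx(∂L/∂y') − ∂L/∂y = 0 becomes:
    y'' - 4 y = 0
General solution: y(x) = A e^(2x) + B e^(-2x), where A and B are arbitrary constants fixed by the endpoint conditions.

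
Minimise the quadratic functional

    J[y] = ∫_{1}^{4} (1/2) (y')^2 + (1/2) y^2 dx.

The Lagrangian is L = (1/2) (y')^2 + (1/2) y^2.
Compute ∂L/∂y = y, ∂L/∂y' = y'.
The Euler-Lagrange equation d/dx(∂L/∂y') − ∂L/∂y = 0 reduces to
    y'' − y = 0.
Its general solution is
    y(x) = A e^x + B e^(−x),
with A, B fixed by the endpoint conditions.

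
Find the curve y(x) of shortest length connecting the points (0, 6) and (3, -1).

Arc-length functional: J[y] = ∫ sqrt(1 + (y')^2) dx.
Lagrangian L = sqrt(1 + (y')^2) has no explicit y dependence, so ∂L/∂y = 0 and the Euler-Lagrange equation gives
    d/dx( y' / sqrt(1 + (y')^2) ) = 0  ⇒  y' / sqrt(1 + (y')^2) = const.
Hence y' is constant, so y(x) is affine.
Fitting the endpoints (0, 6) and (3, -1):
    slope m = ((-1) − 6) / (3 − 0) = -7/3,
    intercept c = 6 − m·0 = 6.
Extremal: y(x) = (-7/3) x + 6.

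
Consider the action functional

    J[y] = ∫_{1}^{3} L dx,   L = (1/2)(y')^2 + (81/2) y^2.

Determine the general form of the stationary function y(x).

The Lagrangian is L = (1/2)(y')^2 + (81/2) y^2.
∂L/∂y = 81y.
∂L/∂y' = y'.
The Euler-Lagrange equation d/dx(∂L/∂y') − ∂L/∂y = 0 becomes:
    y'' - 81 y = 0
General solution: y(x) = A e^(9x) + B e^(-9x), where A and B are arbitrary constants fixed by the endpoint conditions.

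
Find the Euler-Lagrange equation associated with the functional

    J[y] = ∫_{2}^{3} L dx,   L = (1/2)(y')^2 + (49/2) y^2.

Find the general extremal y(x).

The Lagrangian is L = (1/2)(y')^2 + (49/2) y^2.
∂L/∂y = 49y.
∂L/∂y' = y'.
The Euler-Lagrange equation d/dx(∂L/∂y') − ∂L/∂y = 0 becomes:
    y'' - 49 y = 0
General solution: y(x) = A e^(7x) + B e^(-7x), where A and B are arbitrary constants fixed by the endpoint conditions.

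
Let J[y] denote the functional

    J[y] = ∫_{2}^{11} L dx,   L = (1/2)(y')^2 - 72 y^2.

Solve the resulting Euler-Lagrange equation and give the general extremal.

The Lagrangian is L = (1/2)(y')^2 - 72 y^2.
∂L/∂y = -144y.
∂L/∂y' = y'.
The Euler-Lagrange equation d/dx(∂L/∂y') − ∂L/∂y = 0 becomes:
    y'' + 144 y = 0
General solution: y(x) = A sin(12x) + B cos(12x), where A and B are arbitrary constants fixed by the endpoint conditions.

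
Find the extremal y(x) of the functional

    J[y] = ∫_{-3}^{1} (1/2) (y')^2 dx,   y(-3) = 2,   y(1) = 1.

The Lagrangian is L = (1/2) (y')^2.
Compute ∂L/∂y = 0, ∂L/∂y' = y'.
The Euler-Lagrange equation d/dx(∂L/∂y') − ∂L/∂y = 0 reduces to
    y'' = 0.
Its general solution is
    y(x) = A x + B,
with A, B fixed by the endpoint conditions.
Applying the endpoint conditions y(-3) = 2 and y(1) = 1: solve A·-3 + B = 2 and A·1 + B = 1. Subtracting gives A(1 − -3) = 1 − 2, so A = -1/4, and B = 2 − A·-3 = 5/4. Therefore
    y(x) = (-1/4) x + 5/4.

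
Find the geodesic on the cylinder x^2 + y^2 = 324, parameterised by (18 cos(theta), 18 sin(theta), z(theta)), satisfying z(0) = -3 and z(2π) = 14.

Parameterise the cylinder of radius R = 18 as
    r(θ) = (18 cos θ, 18 sin θ, z(θ)).
The arc-length element is
    ds = sqrt(324 + (dz/dθ)^2) dθ,
so the Lagrangian is L = sqrt(324 + z'^2).
L depends on z' only, not on z or θ, so ∂L/∂z = 0 and
    ∂L/∂z' = z' / sqrt(324 + z'^2).
The Euler-Lagrange equation gives
    d/dθ( z' / sqrt(324 + z'^2) ) = 0,
so z' is constant. Integrating once:
    z(θ) = a θ + b,
a helix on the cylinder (a straight line when the cylinder is unrolled). The constants a, b are determined by the endpoint conditions.
With endpoint conditions z(0) = -3 and z(2π) = 14: from z(0) = b we get b = -3, and a·2π + -3 = 14 gives a = 17/(2π), so
    z(θ) = (17/(2π)) θ − 3.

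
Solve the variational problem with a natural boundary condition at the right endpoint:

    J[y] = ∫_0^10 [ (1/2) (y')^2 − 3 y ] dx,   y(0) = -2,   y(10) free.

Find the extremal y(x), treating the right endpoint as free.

The Lagrangian L = (1/2) (y')^2 − 3 y gives
    ∂L/∂y = −3,   ∂L/∂y' = y'.
Euler-Lagrange: d/dx(y') − (−3) = 0, i.e. y'' + 3 = 0, so
    y(x) = −(3/2) x^2 + C1 x + C2.
Fixed left endpoint y(0) = -2 ⇒ C2 = -2.
The right endpoint x = 10 is free, so the natural (transversality) condition is ∂L/∂y' |_{x=10} = 0, i.e. y'(10) = 0.
Compute y'(x) = −3 x + C1, so y'(10) = −30 + C1 = 0 ⇒ C1 = 30.
Therefore the extremal is
    y(x) = −(3/2) x^2 + 30 x − 2.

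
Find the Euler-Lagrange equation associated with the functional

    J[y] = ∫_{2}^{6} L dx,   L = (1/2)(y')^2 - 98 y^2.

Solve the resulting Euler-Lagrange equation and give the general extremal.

The Lagrangian is L = (1/2)(y')^2 - 98 y^2.
∂L/∂y = -196y.
∂L/∂y' = y'.
The Euler-Lagrange equation d/dx(∂L/∂y') − ∂L/∂y = 0 becomes:
    y'' + 196 y = 0
General solution: y(x) = A sin(14x) + B cos(14x), where A and B are arbitrary constants fixed by the endpoint conditions.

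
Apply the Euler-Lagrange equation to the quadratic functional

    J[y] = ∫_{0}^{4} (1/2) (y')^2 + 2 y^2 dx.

The Lagrangian is L = (1/2) (y')^2 + 2 y^2.
Compute ∂L/∂y = 4y, ∂L/∂y' = y'.
The Euler-Lagrange equation d/dx(∂L/∂y') − ∂L/∂y = 0 reduces to
    y'' − 4 y = 0.
Its general solution is
    y(x) = A e^(2x) + B e^(−2x),
with A, B fixed by the endpoint conditions.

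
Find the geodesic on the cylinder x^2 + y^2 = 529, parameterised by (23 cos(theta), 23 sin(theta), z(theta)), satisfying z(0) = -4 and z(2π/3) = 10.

Parameterise the cylinder of radius R = 23 as
    r(θ) = (23 cos θ, 23 sin θ, z(θ)).
The arc-length element is
    ds = sqrt(529 + (dz/dθ)^2) dθ,
so the Lagrangian is L = sqrt(529 + z'^2).
L depends on z' only, not on z or θ, so ∂L/∂z = 0 and
    ∂L/∂z' = z' / sqrt(529 + z'^2).
The Euler-Lagrange equation gives
    d/dθ( z' / sqrt(529 + z'^2) ) = 0,
so z' is constant. Integrating once:
    z(θ) = a θ + b,
a helix on the cylinder (a straight line when the cylinder is unrolled). The constants a, b are determined by the endpoint conditions.
With endpoint conditions z(0) = -4 and z(2π/3) = 10: from z(0) = b we get b = -4, and a·2π/3 + -4 = 10 gives a = 21/π, so
    z(θ) = (21/π) θ − 4.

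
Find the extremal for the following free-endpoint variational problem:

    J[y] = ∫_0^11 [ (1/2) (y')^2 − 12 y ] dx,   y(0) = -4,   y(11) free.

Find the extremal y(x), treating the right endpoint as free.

The Lagrangian L = (1/2) (y')^2 − 12 y gives
    ∂L/∂y = −12,   ∂L/∂y' = y'.
Euler-Lagrange: d/dx(y') − (−12) = 0, i.e. y'' + 12 = 0, so
    y(x) = −(12/2) x^2 + C1 x + C2.
Fixed left endpoint y(0) = -4 ⇒ C2 = -4.
The right endpoint x = 11 is free, so the natural (transversality) condition is ∂L/∂y' |_{x=11} = 0, i.e. y'(11) = 0.
Compute y'(x) = −12 x + C1, so y'(11) = −132 + C1 = 0 ⇒ C1 = 132.
Therefore the extremal is
    y(x) = −6 x^2 + 132 x − 4.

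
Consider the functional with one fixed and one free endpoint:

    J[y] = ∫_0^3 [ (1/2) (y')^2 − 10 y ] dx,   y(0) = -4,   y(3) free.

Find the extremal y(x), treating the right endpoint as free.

The Lagrangian L = (1/2) (y')^2 − 10 y gives
    ∂L/∂y = −10,   ∂L/∂y' = y'.
Euler-Lagrange: d/dx(y') − (−10) = 0, i.e. y'' + 10 = 0, so
    y(x) = −(10/2) x^2 + C1 x + C2.
Fixed left endpoint y(0) = -4 ⇒ C2 = -4.
The right endpoint x = 3 is free, so the natural (transversality) condition is ∂L/∂y' |_{x=3} = 0, i.e. y'(3) = 0.
Compute y'(x) = −10 x + C1, so y'(3) = −30 + C1 = 0 ⇒ C1 = 30.
Therefore the extremal is
    y(x) = −5 x^2 + 30 x − 4.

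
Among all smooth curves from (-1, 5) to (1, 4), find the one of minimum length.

Arc-length functional: J[y] = ∫ sqrt(1 + (y')^2) dx.
Lagrangian L = sqrt(1 + (y')^2) has no explicit y dependence, so ∂L/∂y = 0 and the Euler-Lagrange equation gives
    d/dx( y' / sqrt(1 + (y')^2) ) = 0  ⇒  y' / sqrt(1 + (y')^2) = const.
Hence y' is constant, so y(x) is affine.
Fitting the endpoints (-1, 5) and (1, 4):
    slope m = (4 − 5) / (1 − (-1)) = -1/2,
    intercept c = 5 − m·(-1) = 9/2.
Extremal: y(x) = (-1/2) x + 9/2.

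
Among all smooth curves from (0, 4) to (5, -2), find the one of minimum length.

Arc-length functional: J[y] = ∫ sqrt(1 + (y')^2) dx.
Lagrangian L = sqrt(1 + (y')^2) has no explicit y dependence, so ∂L/∂y = 0 and the Euler-Lagrange equation gives
    d/dx( y' / sqrt(1 + (y')^2) ) = 0  ⇒  y' / sqrt(1 + (y')^2) = const.
Hence y' is constant, so y(x) is affine.
Fitting the endpoints (0, 4) and (5, -2):
    slope m = ((-2) − 4) / (5 − 0) = -6/5,
    intercept c = 4 − m·0 = 4.
Extremal: y(x) = (-6/5) x + 4.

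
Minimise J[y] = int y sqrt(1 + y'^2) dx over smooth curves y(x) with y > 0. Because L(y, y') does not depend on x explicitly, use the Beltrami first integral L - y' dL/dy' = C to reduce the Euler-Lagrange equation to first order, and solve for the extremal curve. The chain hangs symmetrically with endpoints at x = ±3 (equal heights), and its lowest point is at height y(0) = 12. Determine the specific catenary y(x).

The Lagrangian L(y, y') = y sqrt(1 + y'^2) has no explicit x dependence, so the Beltrami identity applies:
    L − y' ∂L/∂y' = C.
Compute ∂L/∂y' = y · y' / sqrt(1 + y'^2). Then
    L − y' ∂L/∂y'
    = y sqrt(1 + y'^2) − y · y'^2 / sqrt(1 + y'^2)
    = y (1 + y'^2 − y'^2) / sqrt(1 + y'^2)
    = y / sqrt(1 + y'^2) = C.
Squaring gives y^2 = C^2 (1 + y'^2), i.e.
    y'^2 = y^2 / C^2 − 1.
Separating variables,
    dy / sqrt(y^2 − C^2) = dx / C,
and integrating gives arccosh(y / C) = (x − a)/C, so
    y(x) = C cosh((x − a)/C),
the catenary. The constants C and a are fixed by the two endpoint conditions (and, for the hanging-chain problem, the length constraint selects C).
Now fit the given data. The endpoints x = ±3 are symmetric at equal height, so the catenary is even about its minimum: a = 0 and y(x) = C cosh(x/C). The lowest point is y(0) = C cosh(0) = C, and we are told y(0) = 12, so C = 12. Therefore
    y(x) = 12 cosh(x/12),
and at the endpoints
    y(±3) = 12 cosh(3/12).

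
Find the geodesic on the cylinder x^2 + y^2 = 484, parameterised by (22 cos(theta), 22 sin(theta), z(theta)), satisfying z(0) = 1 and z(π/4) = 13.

Parameterise the cylinder of radius R = 22 as
    r(θ) = (22 cos θ, 22 sin θ, z(θ)).
The arc-length element is
    ds = sqrt(484 + (dz/dθ)^2) dθ,
so the Lagrangian is L = sqrt(484 + z'^2).
L depends on z' only, not on z or θ, so ∂L/∂z = 0 and
    ∂L/∂z' = z' / sqrt(484 + z'^2).
The Euler-Lagrange equation gives
    d/dθ( z' / sqrt(484 + z'^2) ) = 0,
so z' is constant. Integrating once:
    z(θ) = a θ + b,
a helix on the cylinder (a straight line when the cylinder is unrolled). The constants a, b are determined by the endpoint conditions.
With endpoint conditions z(0) = 1 and z(π/4) = 13: from z(0) = b we get b = 1, and a·π/4 + 1 = 13 gives a = 48/π, so
    z(θ) = (48/π) θ + 1.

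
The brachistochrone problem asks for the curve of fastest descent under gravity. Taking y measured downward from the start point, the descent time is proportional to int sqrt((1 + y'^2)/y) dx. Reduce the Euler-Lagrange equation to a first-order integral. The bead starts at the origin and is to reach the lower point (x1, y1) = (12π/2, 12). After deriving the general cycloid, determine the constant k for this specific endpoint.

The Lagrangian L = sqrt((1 + y'^2) / y) has no explicit x dependence, so the Beltrami identity applies:
    L − y' ∂L/∂y' = C.
Compute ∂L/∂y' = y' / sqrt(y (1 + y'^2)).
Substitute:
    sqrt((1 + y'^2)/y) − y'·y' / sqrt(y (1 + y'^2))
    = (1 + y'^2) / sqrt(y (1 + y'^2)) − y'^2 / sqrt(y (1 + y'^2))
    = 1 / sqrt(y (1 + y'^2)) = C.
Squaring and rearranging gives the first integral
    y (1 + y'^2) = 1/C^2 =: k   (constant).
Solving this first-order ODE by the substitution
    y = (k/2)(1 − cos θ)
yields the cycloid parameterisation
    x(θ) = (k/2)(θ − sin θ),   y(θ) = (k/2)(1 − cos θ).
The constant k is fixed by the endpoint condition.
Now fit the given lower endpoint (x1, y1) = (12π/2, 12). At the bottom of the first arch (θ = π), the parametric equations give
    y(π) = (k/2)(1 − cos π) = k,
    x(π) = (k/2)(π − sin π) = kπ/2.
Matching y(π) = 12 gives k = 12, consistent with x(π) = 12π/2. Therefore the specific cycloid is
    x(θ) = (12/2)(θ − sin θ),   y(θ) = (12/2)(1 − cos θ).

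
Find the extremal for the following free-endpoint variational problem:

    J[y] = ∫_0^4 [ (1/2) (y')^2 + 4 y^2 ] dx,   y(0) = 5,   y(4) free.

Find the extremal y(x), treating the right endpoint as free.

The Lagrangian L = (1/2) (y')^2 + 4 y^2 gives
    ∂L/∂y = 8 y,   ∂L/∂y' = y'.
Euler-Lagrange: y'' − 8 y = 0.
With k = sqrt(8), the general solution is
    y(x) = A cosh(sqrt(8) x) + B sinh(sqrt(8) x).
Fixed left endpoint y(0) = 5 ⇒ A = 5.
The right endpoint x = 4 is free, so the natural (transversality) condition is ∂L/∂y' |_{x=4} = 0, i.e. y'(4) = 0.
Compute y'(x) = A k sinh(k x) + B k cosh(k x), so
    y'(4) = A k sinh(k·4) + B k cosh(k·4) = 0
    ⇒ B = −A tanh(k·4) = − 5 tanh(sqrt(8)·4).
Therefore the extremal is
    y(x) = 5 cosh(sqrt(8) x) − 5 tanh(sqrt(8)·4) sinh(sqrt(8) x).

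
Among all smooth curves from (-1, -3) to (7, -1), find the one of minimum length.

Arc-length functional: J[y] = ∫ sqrt(1 + (y')^2) dx.
Lagrangian L = sqrt(1 + (y')^2) has no explicit y dependence, so ∂L/∂y = 0 and the Euler-Lagrange equation gives
    d/dx( y' / sqrt(1 + (y')^2) ) = 0  ⇒  y' / sqrt(1 + (y')^2) = const.
Hence y' is constant, so y(x) is affine.
Fitting the endpoints (-1, -3) and (7, -1):
    slope m = ((-1) − (-3)) / (7 − (-1)) = 1/4,
    intercept c = (-3) − m·(-1) = -11/4.
Extremal: y(x) = (1/4) x - 11/4.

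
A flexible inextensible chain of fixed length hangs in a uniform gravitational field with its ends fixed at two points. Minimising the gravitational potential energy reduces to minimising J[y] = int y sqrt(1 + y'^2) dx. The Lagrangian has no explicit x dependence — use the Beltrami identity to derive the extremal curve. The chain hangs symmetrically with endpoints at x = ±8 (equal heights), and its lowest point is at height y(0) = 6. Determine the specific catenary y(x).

The Lagrangian L(y, y') = y sqrt(1 + y'^2) has no explicit x dependence, so the Beltrami identity applies:
    L − y' ∂L/∂y' = C.
Compute ∂L/∂y' = y · y' / sqrt(1 + y'^2). Then
    L − y' ∂L/∂y'
    = y sqrt(1 + y'^2) − y · y'^2 / sqrt(1 + y'^2)
    = y (1 + y'^2 − y'^2) / sqrt(1 + y'^2)
    = y / sqrt(1 + y'^2) = C.
Squaring gives y^2 = C^2 (1 + y'^2), i.e.
    y'^2 = y^2 / C^2 − 1.
Separating variables,
    dy / sqrt(y^2 − C^2) = dx / C,
and integrating gives arccosh(y / C) = (x − a)/C, so
    y(x) = C cosh((x − a)/C),
the catenary. The constants C and a are fixed by the two endpoint conditions (and, for the hanging-chain problem, the length constraint selects C).
Now fit the given data. The endpoints x = ±8 are symmetric at equal height, so the catenary is even about its minimum: a = 0 and y(x) = C cosh(x/C). The lowest point is y(0) = C cosh(0) = C, and we are told y(0) = 6, so C = 6. Therefore
    y(x) = 6 cosh(x/6),
and at the endpoints
    y(±8) = 6 cosh(8/6).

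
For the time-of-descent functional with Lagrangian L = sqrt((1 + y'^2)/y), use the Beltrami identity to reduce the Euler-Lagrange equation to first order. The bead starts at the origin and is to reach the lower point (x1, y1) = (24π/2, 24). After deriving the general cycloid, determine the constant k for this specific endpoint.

The Lagrangian L = sqrt((1 + y'^2) / y) has no explicit x dependence, so the Beltrami identity applies:
    L − y' ∂L/∂y' = C.
Compute ∂L/∂y' = y' / sqrt(y (1 + y'^2)).
Substitute:
    sqrt((1 + y'^2)/y) − y'·y' / sqrt(y (1 + y'^2))
    = (1 + y'^2) / sqrt(y (1 + y'^2)) − y'^2 / sqrt(y (1 + y'^2))
    = 1 / sqrt(y (1 + y'^2)) = C.
Squaring and rearranging gives the first integral
    y (1 + y'^2) = 1/C^2 =: k   (constant).
Solving this first-order ODE by the substitution
    y = (k/2)(1 − cos θ)
yields the cycloid parameterisation
    x(θ) = (k/2)(θ − sin θ),   y(θ) = (k/2)(1 − cos θ).
The constant k is fixed by the endpoint condition.
Now fit the given lower endpoint (x1, y1) = (24π/2, 24). At the bottom of the first arch (θ = π), the parametric equations give
    y(π) = (k/2)(1 − cos π) = k,
    x(π) = (k/2)(π − sin π) = kπ/2.
Matching y(π) = 24 gives k = 24, consistent with x(π) = 24π/2. Therefore the specific cycloid is
    x(θ) = (24/2)(θ − sin θ),   y(θ) = (24/2)(1 − cos θ).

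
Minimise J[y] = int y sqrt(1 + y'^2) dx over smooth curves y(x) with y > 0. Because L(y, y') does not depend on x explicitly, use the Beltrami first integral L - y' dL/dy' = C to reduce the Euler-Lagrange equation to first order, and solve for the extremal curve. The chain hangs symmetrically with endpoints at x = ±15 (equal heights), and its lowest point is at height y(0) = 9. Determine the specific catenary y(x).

The Lagrangian L(y, y') = y sqrt(1 + y'^2) has no explicit x dependence, so the Beltrami identity applies:
    L − y' ∂L/∂y' = C.
Compute ∂L/∂y' = y · y' / sqrt(1 + y'^2). Then
    L − y' ∂L/∂y'
    = y sqrt(1 + y'^2) − y · y'^2 / sqrt(1 + y'^2)
    = y (1 + y'^2 − y'^2) / sqrt(1 + y'^2)
    = y / sqrt(1 + y'^2) = C.
Squaring gives y^2 = C^2 (1 + y'^2), i.e.
    y'^2 = y^2 / C^2 − 1.
Separating variables,
    dy / sqrt(y^2 − C^2) = dx / C,
and integrating gives arccosh(y / C) = (x − a)/C, so
    y(x) = C cosh((x − a)/C),
the catenary. The constants C and a are fixed by the two endpoint conditions (and, for the hanging-chain problem, the length constraint selects C).
Now fit the given data. The endpoints x = ±15 are symmetric at equal height, so the catenary is even about its minimum: a = 0 and y(x) = C cosh(x/C). The lowest point is y(0) = C cosh(0) = C, and we are told y(0) = 9, so C = 9. Therefore
    y(x) = 9 cosh(x/9),
and at the endpoints
    y(±15) = 9 cosh(15/9).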